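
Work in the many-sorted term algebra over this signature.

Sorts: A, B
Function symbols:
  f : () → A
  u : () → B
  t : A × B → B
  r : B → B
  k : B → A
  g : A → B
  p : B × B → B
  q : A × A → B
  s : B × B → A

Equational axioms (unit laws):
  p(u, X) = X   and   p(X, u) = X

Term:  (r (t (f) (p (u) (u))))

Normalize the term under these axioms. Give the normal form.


1. (r (t (f) (p (u) (u))))  →  (r (t (f) (u)))

normal form = (r (t (f) (u)))


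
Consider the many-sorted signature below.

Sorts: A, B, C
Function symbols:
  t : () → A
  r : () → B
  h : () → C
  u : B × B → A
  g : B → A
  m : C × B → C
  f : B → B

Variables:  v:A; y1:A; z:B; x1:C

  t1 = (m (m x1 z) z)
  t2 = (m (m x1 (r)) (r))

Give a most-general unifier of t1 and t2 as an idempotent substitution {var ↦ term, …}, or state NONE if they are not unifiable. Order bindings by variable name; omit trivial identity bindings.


{z ↦ (r)}


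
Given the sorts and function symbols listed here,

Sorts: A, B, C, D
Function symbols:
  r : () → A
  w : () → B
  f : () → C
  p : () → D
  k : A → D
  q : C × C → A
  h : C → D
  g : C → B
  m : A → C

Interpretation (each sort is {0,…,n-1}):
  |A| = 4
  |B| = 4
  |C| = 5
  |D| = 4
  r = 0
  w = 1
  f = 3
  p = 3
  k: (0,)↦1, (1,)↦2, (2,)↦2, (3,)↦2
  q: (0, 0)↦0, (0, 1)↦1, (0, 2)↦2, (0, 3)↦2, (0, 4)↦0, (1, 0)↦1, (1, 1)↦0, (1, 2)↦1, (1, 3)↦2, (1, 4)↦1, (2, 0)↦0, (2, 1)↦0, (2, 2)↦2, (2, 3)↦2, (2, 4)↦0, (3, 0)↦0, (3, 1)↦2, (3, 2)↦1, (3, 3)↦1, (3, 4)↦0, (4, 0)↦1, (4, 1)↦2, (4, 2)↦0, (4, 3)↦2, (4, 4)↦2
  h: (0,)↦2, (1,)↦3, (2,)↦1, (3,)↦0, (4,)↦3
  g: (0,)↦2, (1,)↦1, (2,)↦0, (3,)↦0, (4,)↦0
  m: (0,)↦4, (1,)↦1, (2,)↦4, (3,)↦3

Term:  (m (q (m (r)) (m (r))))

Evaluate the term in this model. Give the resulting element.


  r = 0
  (m (r)) = m(0,) = 4
  r = 0
  (m (r)) = m(0,) = 4
  (q (m (r)) (m (r))) = q(4, 4) = 2
  (m (q (m (r)) (m (r)))) = m(2,) = 4

value = 4


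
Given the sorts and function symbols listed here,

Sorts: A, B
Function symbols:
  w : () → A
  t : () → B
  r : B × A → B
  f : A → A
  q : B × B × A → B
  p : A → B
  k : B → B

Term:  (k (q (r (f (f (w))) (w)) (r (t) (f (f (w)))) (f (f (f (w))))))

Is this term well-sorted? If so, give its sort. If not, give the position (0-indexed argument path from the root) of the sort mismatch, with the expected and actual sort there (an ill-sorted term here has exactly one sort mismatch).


ill-sorted at position [0, 0, 0]: expected B, got A

          (w) : A
        (f (w)) : A
      (f (f (w))) : A
      (w) : A
    (r (f (f (w))) (w)) : ✗ arg 0 at [0, 0, 0] has sort A, expected B
      (t) : B
          (w) : A
        (f (w)) : A
      (f (f (w))) : A
    (r (t) (f (f (w)))) : B
          (w) : A
        (f (w)) : A
      (f (f (w))) : A
    (f (f (f (w)))) : A


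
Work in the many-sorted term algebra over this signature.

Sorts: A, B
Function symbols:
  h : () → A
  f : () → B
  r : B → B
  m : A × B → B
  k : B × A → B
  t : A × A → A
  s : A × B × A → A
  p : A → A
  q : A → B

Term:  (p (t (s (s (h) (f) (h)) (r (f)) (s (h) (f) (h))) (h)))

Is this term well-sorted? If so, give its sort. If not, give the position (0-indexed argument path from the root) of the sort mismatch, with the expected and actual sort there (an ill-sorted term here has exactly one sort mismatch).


        (h) : A
        (f) : B
        (h) : A
      (s (h) (f) (h)) : A
        (f) : B
      (r (f)) : B
        (h) : A
        (f) : B
        (h) : A
      (s (h) (f) (h)) : A
    (s (s (h) (f) (h)) (r (f)) (s (h) (f) (h))) : A
    (h) : A
  (t (s (s (h) (f) (h)) (r (f)) (s (h) (f) (h))) (h)) : A
(p (t (s (s (h) (f) (h)) (r (f)) (s (h) (f) (h))) (h))) : A

well-sorted; sort = A


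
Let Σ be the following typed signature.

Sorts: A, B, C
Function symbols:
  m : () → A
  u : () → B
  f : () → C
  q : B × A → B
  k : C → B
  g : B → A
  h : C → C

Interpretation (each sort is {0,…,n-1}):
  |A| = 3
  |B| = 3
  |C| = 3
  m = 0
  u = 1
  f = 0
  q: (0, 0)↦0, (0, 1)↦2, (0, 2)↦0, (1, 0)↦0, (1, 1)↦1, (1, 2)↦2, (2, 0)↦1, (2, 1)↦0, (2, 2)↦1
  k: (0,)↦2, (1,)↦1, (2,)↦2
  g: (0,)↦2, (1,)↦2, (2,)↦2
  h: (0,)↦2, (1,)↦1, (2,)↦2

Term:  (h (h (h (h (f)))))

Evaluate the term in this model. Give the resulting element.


value = 2

  f = 0
  (h (f)) = h(0,) = 2
  (h (h (f))) = h(2,) = 2
  (h (h (h (f)))) = h(2,) = 2
  (h (h (h (h (f))))) = h(2,) = 2


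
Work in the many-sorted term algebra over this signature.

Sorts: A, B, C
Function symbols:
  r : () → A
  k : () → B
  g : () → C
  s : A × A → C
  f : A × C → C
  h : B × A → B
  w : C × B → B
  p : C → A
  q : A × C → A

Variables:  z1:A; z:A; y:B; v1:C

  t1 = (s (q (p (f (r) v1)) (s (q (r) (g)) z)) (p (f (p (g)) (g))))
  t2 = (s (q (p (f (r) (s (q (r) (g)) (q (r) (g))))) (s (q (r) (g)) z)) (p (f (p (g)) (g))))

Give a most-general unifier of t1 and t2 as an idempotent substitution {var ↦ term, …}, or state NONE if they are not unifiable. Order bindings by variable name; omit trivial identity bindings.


{v1 ↦ (s (q (r) (g)) (q (r) (g)))}


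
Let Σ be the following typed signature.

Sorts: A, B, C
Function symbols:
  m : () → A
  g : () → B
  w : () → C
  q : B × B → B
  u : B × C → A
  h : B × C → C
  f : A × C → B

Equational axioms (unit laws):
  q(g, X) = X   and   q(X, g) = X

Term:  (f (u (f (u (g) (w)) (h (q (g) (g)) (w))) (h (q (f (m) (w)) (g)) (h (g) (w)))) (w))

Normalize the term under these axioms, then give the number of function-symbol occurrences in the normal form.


1. (f (u (f (u (g) (w)) (h (q (g) (g)) (w))) (h (q (f (m) (w)) (g)) (h (g) (w)))) (w))  →  (f (u (f (u (g) (w)) (h (g) (w))) (h (q (f (m) (w)) (g)) (h (g) (w)))) (w))
2. (f (u (f (u (g) (w)) (h (g) (w))) (h (q (f (m) (w)) (g)) (h (g) (w)))) (w))  →  (f (u (f (u (g) (w)) (h (g) (w))) (h (f (m) (w)) (h (g) (w)))) (w))
normal form: (f (u (f (u (g) (w)) (h (g) (w))) (h (f (m) (w)) (h (g) (w)))) (w))

size = 17


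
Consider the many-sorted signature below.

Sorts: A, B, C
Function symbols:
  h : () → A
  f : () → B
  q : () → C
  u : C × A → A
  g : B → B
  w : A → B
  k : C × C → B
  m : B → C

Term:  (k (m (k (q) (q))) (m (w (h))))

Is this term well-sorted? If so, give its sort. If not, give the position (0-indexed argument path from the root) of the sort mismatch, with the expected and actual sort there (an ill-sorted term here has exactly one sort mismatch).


      (q) : C
      (q) : C
    (k (q) (q)) : B
  (m (k (q) (q))) : C
      (h) : A
    (w (h)) : B
  (m (w (h))) : C
(k (m (k (q) (q))) (m (w (h)))) : B

well-sorted; sort = B


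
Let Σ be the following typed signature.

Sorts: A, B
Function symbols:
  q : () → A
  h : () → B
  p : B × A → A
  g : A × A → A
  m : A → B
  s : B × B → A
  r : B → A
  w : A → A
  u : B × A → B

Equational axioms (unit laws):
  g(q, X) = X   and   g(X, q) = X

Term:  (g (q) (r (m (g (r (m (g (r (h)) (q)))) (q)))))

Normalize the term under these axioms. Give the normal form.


normal form = (r (m (r (m (r (h))))))

1. (g (q) (r (m (g (r (m (g (r (h)) (q)))) (q)))))  →  (r (m (g (r (m (g (r (h)) (q)))) (q))))
2. (r (m (g (r (m (g (r (h)) (q)))) (q))))  →  (r (m (r (m (g (r (h)) (q))))))
3. (r (m (r (m (g (r (h)) (q))))))  →  (r (m (r (m (r (h))))))


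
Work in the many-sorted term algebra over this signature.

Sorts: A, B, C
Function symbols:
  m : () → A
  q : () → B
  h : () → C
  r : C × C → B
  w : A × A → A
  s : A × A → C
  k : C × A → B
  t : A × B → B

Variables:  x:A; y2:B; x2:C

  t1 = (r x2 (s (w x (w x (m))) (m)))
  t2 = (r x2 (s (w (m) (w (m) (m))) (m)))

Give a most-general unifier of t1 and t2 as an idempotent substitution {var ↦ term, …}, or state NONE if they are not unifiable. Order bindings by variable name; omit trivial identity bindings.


{x ↦ (m)}


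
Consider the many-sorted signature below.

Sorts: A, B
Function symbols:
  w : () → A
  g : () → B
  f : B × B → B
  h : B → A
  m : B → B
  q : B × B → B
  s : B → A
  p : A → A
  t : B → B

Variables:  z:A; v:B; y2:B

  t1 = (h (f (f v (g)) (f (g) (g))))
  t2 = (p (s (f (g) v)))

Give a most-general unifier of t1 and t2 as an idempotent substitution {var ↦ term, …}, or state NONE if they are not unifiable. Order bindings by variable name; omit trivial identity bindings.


head clash or occurs-check failure — not unifiable

NONE (not unifiable)


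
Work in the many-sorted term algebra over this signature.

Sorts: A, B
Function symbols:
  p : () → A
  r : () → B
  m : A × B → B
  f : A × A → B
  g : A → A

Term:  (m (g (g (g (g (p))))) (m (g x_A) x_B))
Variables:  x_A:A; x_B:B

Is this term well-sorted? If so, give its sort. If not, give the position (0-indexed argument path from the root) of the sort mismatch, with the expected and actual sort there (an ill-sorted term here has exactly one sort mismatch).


          (p) : A
        (g (p)) : A
      (g (g (p))) : A
    (g (g (g (p)))) : A
  (g (g (g (g (p))))) : A
      x_A : A
    (g x_A) : A
    x_B : B
  (m (g x_A) x_B) : B
(m (g (g (g (g (p))))) (m (g x_A) x_B)) : B

well-sorted; sort = B


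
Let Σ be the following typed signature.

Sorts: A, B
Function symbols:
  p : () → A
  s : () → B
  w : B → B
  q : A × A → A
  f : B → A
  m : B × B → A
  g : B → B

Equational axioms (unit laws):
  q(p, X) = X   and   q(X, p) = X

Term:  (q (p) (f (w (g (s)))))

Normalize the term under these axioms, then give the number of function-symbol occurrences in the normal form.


size = 4

1. (q (p) (f (w (g (s)))))  →  (f (w (g (s))))
normal form: (f (w (g (s))))


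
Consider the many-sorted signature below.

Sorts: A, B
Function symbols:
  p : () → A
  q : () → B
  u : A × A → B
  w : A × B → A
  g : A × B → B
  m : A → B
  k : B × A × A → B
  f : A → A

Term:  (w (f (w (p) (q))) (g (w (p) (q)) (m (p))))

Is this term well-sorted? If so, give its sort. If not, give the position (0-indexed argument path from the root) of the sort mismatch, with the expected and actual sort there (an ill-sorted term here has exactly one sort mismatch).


      (p) : A
      (q) : B
    (w (p) (q)) : A
  (f (w (p) (q))) : A
      (p) : A
      (q) : B
    (w (p) (q)) : A
      (p) : A
    (m (p)) : B
  (g (w (p) (q)) (m (p))) : B
(w (f (w (p) (q))) (g (w (p) (q)) (m (p)))) : A

well-sorted; sort = A


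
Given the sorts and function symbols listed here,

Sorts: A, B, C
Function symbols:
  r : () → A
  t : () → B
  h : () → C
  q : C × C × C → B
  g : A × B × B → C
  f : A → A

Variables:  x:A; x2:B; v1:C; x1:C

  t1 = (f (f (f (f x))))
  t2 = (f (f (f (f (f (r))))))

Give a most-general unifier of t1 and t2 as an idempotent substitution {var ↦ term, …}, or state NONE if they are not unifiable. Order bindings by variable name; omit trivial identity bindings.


{x ↦ (f (r))}


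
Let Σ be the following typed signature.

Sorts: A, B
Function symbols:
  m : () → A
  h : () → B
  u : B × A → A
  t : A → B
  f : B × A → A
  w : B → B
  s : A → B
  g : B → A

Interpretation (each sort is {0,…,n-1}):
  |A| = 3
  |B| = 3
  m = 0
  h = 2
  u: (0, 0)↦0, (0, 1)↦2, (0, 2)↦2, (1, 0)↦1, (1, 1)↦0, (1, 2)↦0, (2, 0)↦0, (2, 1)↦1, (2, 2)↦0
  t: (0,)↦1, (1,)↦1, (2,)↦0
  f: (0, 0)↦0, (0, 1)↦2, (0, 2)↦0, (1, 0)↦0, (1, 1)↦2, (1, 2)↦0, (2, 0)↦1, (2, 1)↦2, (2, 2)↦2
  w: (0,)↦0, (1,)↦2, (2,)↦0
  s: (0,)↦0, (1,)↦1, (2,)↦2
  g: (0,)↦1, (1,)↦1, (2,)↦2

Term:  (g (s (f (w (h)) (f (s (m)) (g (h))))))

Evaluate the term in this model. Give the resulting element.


  h = 2
  (w (h)) = w(2,) = 0
  m = 0
  (s (m)) = s(0,) = 0
  h = 2
  (g (h)) = g(2,) = 2
  (f (s (m)) (g (h))) = f(0, 2) = 0
  (f (w (h)) (f (s (m)) (g (h)))) = f(0, 0) = 0
  (s (f (w (h)) (f (s (m)) (g (h))))) = s(0,) = 0
  (g (s (f (w (h)) (f (s (m)) (g (h)))))) = g(0,) = 1

value = 1


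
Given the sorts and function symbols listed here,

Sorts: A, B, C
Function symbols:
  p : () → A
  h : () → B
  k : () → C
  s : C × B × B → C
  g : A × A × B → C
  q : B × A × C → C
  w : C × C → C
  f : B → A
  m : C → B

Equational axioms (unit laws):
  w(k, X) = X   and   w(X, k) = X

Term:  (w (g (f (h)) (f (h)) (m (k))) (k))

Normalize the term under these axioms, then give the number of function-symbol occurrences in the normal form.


size = 7

1. (w (g (f (h)) (f (h)) (m (k))) (k))  →  (g (f (h)) (f (h)) (m (k)))
normal form: (g (f (h)) (f (h)) (m (k)))


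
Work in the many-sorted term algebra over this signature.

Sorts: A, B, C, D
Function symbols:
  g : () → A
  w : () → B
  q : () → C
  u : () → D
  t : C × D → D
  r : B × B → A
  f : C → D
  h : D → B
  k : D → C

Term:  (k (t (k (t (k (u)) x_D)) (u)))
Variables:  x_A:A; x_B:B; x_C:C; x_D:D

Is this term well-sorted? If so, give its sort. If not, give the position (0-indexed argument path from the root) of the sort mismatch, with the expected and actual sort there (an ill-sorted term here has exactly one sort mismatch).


          (u) : D
        (k (u)) : C
        x_D : D
      (t (k (u)) x_D) : D
    (k (t (k (u)) x_D)) : C
    (u) : D
  (t (k (t (k (u)) x_D)) (u)) : D
(k (t (k (t (k (u)) x_D)) (u))) : C

well-sorted; sort = C


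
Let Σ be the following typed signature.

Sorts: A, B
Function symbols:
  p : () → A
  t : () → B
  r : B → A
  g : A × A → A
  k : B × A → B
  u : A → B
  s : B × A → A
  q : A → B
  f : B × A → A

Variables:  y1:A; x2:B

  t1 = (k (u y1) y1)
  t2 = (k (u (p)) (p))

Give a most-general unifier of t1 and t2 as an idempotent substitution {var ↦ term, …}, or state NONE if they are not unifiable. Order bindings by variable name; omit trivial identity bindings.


{y1 ↦ (p)}


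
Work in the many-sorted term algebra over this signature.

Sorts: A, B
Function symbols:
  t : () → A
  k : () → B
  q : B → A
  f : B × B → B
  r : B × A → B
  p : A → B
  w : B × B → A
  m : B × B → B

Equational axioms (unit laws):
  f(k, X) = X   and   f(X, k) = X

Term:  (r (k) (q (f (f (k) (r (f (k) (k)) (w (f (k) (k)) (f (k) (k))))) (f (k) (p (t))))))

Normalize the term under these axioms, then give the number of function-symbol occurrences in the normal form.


size = 11

1. (r (k) (q (f (f (k) (r (f (k) (k)) (w (f (k) (k)) (f (k) (k))))) (f (k) (p (t))))))  →  (r (k) (q (f (r (f (k) (k)) (w (f (k) (k)) (f (k) (k)))) (f (k) (p (t))))))
2. (r (k) (q (f (r (f (k) (k)) (w (f (k) (k)) (f (k) (k)))) (f (k) (p (t))))))  →  (r (k) (q (f (r (k) (w (f (k) (k)) (f (k) (k)))) (f (k) (p (t))))))
3. (r (k) (q (f (r (k) (w (f (k) (k)) (f (k) (k)))) (f (k) (p (t))))))  →  (r (k) (q (f (r (k) (w (k) (f (k) (k)))) (f (k) (p (t))))))
4. (r (k) (q (f (r (k) (w (k) (f (k) (k)))) (f (k) (p (t))))))  →  (r (k) (q (f (r (k) (w (k) (k))) (f (k) (p (t))))))
5. (r (k) (q (f (r (k) (w (k) (k))) (f (k) (p (t))))))  →  (r (k) (q (f (r (k) (w (k) (k))) (p (t)))))
normal form: (r (k) (q (f (r (k) (w (k) (k))) (p (t)))))


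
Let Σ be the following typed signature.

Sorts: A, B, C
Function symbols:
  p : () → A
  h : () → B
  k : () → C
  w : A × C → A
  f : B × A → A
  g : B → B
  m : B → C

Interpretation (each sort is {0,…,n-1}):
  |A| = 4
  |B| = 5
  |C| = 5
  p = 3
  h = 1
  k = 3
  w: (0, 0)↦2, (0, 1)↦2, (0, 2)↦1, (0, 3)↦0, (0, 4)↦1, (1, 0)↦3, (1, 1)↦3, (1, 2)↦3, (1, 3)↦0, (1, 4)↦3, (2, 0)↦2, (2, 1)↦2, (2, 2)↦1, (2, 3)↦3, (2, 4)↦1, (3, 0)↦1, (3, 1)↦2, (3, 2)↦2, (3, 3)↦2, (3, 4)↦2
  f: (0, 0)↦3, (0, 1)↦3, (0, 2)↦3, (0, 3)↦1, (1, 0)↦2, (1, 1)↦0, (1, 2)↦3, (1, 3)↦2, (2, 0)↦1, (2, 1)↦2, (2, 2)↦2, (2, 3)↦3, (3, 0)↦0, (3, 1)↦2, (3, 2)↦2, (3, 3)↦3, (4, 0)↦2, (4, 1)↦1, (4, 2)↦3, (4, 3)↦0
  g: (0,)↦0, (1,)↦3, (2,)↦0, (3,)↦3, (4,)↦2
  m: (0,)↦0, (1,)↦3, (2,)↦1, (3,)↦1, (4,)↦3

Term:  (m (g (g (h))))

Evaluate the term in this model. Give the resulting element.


value = 1

  h = 1
  (g (h)) = g(1,) = 3
  (g (g (h))) = g(3,) = 3
  (m (g (g (h)))) = m(3,) = 1


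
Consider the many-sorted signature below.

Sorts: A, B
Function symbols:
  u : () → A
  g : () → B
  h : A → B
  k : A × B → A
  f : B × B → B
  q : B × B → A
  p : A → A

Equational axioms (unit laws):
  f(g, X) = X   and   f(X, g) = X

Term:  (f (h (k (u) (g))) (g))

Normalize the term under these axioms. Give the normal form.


1. (f (h (k (u) (g))) (g))  →  (h (k (u) (g)))

normal form = (h (k (u) (g)))


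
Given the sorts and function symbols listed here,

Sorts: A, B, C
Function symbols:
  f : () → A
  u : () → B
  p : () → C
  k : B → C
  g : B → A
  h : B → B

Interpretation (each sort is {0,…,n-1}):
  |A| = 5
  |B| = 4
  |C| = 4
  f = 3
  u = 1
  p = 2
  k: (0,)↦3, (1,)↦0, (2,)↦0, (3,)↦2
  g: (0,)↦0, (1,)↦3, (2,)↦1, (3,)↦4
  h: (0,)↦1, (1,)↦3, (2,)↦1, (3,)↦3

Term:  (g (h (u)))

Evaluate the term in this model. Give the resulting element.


  u = 1
  (h (u)) = h(1,) = 3
  (g (h (u))) = g(3,) = 4

value = 4


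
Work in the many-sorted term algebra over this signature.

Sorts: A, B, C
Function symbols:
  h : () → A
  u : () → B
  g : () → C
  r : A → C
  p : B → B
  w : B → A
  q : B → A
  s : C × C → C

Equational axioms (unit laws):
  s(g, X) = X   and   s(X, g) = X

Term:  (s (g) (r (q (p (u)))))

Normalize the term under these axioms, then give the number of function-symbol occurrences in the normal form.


size = 4

1. (s (g) (r (q (p (u)))))  →  (r (q (p (u))))
normal form: (r (q (p (u))))


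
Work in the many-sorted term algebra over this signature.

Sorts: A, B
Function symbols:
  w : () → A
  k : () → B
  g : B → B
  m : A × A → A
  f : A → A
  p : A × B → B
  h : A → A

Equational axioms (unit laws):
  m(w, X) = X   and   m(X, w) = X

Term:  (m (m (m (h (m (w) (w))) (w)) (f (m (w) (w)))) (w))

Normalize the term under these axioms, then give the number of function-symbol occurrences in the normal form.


size = 5

1. (m (m (m (h (m (w) (w))) (w)) (f (m (w) (w)))) (w))  →  (m (m (h (m (w) (w))) (w)) (f (m (w) (w))))
2. (m (m (h (m (w) (w))) (w)) (f (m (w) (w))))  →  (m (h (m (w) (w))) (f (m (w) (w))))
3. (m (h (m (w) (w))) (f (m (w) (w))))  →  (m (h (w)) (f (m (w) (w))))
4. (m (h (w)) (f (m (w) (w))))  →  (m (h (w)) (f (w)))
normal form: (m (h (w)) (f (w)))


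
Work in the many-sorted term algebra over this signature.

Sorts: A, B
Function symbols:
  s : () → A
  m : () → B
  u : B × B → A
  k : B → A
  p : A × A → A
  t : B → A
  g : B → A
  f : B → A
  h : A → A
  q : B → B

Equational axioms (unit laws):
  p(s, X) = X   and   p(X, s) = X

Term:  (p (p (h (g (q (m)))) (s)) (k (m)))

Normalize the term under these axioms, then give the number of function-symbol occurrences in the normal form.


1. (p (p (h (g (q (m)))) (s)) (k (m)))  →  (p (h (g (q (m)))) (k (m)))
normal form: (p (h (g (q (m)))) (k (m)))

size = 7


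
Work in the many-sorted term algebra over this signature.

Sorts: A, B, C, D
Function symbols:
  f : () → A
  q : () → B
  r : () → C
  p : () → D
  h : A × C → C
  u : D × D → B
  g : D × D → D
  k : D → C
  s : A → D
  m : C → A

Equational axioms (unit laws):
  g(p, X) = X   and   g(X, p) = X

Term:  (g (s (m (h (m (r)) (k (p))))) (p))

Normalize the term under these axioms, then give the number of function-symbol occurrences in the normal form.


size = 7

1. (g (s (m (h (m (r)) (k (p))))) (p))  →  (s (m (h (m (r)) (k (p)))))
normal form: (s (m (h (m (r)) (k (p)))))


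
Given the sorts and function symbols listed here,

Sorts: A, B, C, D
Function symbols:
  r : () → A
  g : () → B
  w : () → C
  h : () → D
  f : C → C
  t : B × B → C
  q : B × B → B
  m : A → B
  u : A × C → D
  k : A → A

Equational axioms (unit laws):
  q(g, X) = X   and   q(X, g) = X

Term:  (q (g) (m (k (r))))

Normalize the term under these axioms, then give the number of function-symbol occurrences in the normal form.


1. (q (g) (m (k (r))))  →  (m (k (r)))
normal form: (m (k (r)))

size = 3


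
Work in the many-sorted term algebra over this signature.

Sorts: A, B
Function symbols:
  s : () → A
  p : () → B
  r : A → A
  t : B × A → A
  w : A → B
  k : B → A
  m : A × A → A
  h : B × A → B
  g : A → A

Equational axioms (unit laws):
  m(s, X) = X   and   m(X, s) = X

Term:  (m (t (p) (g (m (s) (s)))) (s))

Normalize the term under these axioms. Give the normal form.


normal form = (t (p) (g (s)))

1. (m (t (p) (g (m (s) (s)))) (s))  →  (t (p) (g (m (s) (s))))
2. (t (p) (g (m (s) (s))))  →  (t (p) (g (s)))


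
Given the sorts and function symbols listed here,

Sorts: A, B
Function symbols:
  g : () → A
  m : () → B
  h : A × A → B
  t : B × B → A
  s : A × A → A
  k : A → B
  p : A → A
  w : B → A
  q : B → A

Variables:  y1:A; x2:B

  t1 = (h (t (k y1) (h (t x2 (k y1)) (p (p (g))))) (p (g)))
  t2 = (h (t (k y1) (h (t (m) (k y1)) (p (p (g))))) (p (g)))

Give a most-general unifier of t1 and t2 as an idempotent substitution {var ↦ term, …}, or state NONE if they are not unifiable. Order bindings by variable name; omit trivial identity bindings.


{x2 ↦ (m)}


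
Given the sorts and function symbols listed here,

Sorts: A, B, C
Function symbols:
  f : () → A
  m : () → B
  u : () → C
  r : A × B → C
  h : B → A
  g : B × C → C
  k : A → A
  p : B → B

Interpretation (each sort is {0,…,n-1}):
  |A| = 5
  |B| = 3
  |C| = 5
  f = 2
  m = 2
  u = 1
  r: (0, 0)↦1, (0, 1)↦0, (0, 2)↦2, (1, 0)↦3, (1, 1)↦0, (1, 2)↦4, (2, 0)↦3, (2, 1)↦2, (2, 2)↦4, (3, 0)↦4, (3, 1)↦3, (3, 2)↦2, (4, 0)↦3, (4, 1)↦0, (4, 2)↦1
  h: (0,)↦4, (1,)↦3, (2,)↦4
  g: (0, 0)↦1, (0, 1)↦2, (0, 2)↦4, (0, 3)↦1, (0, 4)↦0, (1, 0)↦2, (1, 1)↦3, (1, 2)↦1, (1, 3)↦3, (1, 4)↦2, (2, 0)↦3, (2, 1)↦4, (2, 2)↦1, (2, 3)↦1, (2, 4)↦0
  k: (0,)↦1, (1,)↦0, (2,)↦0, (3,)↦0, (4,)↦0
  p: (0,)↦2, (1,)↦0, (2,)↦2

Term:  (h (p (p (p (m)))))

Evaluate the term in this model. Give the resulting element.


  m = 2
  (p (m)) = p(2,) = 2
  (p (p (m))) = p(2,) = 2
  (p (p (p (m)))) = p(2,) = 2
  (h (p (p (p (m))))) = h(2,) = 4

value = 4


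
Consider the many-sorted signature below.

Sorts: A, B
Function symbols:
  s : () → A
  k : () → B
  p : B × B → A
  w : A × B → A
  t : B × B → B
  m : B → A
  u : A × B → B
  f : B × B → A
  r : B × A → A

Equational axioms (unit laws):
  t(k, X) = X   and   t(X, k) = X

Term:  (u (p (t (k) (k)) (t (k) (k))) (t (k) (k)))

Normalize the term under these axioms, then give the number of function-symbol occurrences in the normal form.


size = 5

1. (u (p (t (k) (k)) (t (k) (k))) (t (k) (k)))  →  (u (p (k) (t (k) (k))) (t (k) (k)))
2. (u (p (k) (t (k) (k))) (t (k) (k)))  →  (u (p (k) (k)) (t (k) (k)))
3. (u (p (k) (k)) (t (k) (k)))  →  (u (p (k) (k)) (k))
normal form: (u (p (k) (k)) (k))


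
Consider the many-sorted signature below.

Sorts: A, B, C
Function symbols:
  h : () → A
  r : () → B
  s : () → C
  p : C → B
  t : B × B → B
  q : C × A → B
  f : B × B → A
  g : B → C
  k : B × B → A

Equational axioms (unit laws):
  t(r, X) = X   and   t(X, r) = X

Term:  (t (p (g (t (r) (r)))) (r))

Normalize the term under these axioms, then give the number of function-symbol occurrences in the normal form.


1. (t (p (g (t (r) (r)))) (r))  →  (p (g (t (r) (r))))
2. (p (g (t (r) (r))))  →  (p (g (r)))
normal form: (p (g (r)))

size = 3


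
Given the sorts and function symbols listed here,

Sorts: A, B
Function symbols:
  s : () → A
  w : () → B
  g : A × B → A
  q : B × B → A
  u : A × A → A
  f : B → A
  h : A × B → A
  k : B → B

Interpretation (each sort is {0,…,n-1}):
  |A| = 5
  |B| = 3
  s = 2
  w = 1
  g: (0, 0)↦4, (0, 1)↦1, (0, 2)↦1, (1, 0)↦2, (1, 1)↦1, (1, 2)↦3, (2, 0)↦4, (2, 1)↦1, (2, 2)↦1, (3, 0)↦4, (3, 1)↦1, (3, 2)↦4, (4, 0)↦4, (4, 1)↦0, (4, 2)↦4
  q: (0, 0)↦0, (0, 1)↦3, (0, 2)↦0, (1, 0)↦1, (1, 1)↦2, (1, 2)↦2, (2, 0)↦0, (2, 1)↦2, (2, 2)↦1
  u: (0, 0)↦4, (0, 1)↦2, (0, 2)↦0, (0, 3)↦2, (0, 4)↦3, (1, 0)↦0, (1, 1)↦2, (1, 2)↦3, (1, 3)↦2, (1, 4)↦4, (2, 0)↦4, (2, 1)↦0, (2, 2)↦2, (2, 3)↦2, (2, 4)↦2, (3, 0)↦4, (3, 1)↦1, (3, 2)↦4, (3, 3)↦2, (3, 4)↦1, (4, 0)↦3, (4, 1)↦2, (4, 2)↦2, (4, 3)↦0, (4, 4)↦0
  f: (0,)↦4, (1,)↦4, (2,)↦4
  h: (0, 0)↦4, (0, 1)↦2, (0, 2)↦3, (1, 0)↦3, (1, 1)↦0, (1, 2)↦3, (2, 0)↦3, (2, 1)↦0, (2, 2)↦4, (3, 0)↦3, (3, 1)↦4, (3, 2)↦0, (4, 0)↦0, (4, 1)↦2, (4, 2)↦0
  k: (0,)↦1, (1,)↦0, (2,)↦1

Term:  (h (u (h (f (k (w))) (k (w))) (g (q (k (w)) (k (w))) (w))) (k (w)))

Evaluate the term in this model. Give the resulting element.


  w = 1
  (k (w)) = k(1,) = 0
  (f (k (w))) = f(0,) = 4
  w = 1
  (k (w)) = k(1,) = 0
  (h (f (k (w))) (k (w))) = h(4, 0) = 0
  w = 1
  (k (w)) = k(1,) = 0
  w = 1
  (k (w)) = k(1,) = 0
  (q (k (w)) (k (w))) = q(0, 0) = 0
  w = 1
  (g (q (k (w)) (k (w))) (w)) = g(0, 1) = 1
  (u (h (f (k (w))) (k (w))) (g (q (k (w)) (k (w))) (w))) = u(0, 1) = 2
  w = 1
  (k (w)) = k(1,) = 0
  (h (u (h (f (k (w))) (k (w))) (g (q (k (w)) (k (w))) (w))) (k (w))) = h(2, 0) = 3

value = 3


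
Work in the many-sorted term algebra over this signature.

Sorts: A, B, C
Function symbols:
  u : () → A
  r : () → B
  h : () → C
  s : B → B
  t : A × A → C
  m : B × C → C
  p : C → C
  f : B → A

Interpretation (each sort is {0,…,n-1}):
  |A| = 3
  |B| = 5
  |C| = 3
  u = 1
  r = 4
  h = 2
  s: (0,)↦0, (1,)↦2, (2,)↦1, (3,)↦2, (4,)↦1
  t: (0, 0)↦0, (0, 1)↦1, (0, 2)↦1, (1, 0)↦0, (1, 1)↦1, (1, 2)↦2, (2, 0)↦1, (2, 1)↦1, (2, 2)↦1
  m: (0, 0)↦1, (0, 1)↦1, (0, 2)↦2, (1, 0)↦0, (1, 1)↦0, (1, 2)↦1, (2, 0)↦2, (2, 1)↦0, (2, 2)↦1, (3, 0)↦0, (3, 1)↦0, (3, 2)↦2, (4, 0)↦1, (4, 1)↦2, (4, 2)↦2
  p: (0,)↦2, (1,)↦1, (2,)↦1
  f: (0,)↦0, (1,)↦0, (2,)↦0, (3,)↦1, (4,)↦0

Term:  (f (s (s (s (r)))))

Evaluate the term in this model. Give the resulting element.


value = 0

  r = 4
  (s (r)) = s(4,) = 1
  (s (s (r))) = s(1,) = 2
  (s (s (s (r)))) = s(2,) = 1
  (f (s (s (s (r))))) = f(1,) = 0


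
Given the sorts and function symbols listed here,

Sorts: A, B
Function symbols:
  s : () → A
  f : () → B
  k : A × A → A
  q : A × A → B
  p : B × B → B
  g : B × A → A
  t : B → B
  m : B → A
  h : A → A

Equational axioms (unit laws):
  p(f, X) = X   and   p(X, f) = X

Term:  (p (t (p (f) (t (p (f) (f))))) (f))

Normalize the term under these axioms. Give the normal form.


normal form = (t (t (f)))

1. (p (t (p (f) (t (p (f) (f))))) (f))  →  (t (p (f) (t (p (f) (f)))))
2. (t (p (f) (t (p (f) (f)))))  →  (t (t (p (f) (f))))
3. (t (t (p (f) (f))))  →  (t (t (f)))


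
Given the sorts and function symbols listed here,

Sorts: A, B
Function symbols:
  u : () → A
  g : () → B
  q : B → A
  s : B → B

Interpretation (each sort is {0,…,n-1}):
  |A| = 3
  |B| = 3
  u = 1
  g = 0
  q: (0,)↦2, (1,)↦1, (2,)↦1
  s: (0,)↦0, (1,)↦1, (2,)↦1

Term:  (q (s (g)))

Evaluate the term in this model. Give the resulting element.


  g = 0
  (s (g)) = s(0,) = 0
  (q (s (g))) = q(0,) = 2

value = 2


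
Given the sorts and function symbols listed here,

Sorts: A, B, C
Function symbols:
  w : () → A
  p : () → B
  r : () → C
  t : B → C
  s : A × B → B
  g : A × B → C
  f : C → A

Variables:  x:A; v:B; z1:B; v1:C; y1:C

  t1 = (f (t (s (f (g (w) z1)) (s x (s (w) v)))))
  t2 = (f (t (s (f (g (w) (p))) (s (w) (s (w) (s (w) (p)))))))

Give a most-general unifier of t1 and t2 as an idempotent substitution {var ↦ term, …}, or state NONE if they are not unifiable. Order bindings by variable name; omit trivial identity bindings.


{v ↦ (s (w) (p)), x ↦ (w), z1 ↦ (p)}


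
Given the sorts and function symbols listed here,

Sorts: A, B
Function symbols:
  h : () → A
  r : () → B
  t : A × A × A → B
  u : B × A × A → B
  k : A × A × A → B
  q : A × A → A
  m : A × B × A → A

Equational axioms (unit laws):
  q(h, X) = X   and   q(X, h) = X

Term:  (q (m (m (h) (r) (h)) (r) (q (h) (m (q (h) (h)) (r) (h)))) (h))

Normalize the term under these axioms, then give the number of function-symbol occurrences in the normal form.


size = 10

1. (q (m (m (h) (r) (h)) (r) (q (h) (m (q (h) (h)) (r) (h)))) (h))  →  (m (m (h) (r) (h)) (r) (q (h) (m (q (h) (h)) (r) (h))))
2. (m (m (h) (r) (h)) (r) (q (h) (m (q (h) (h)) (r) (h))))  →  (m (m (h) (r) (h)) (r) (m (q (h) (h)) (r) (h)))
3. (m (m (h) (r) (h)) (r) (m (q (h) (h)) (r) (h)))  →  (m (m (h) (r) (h)) (r) (m (h) (r) (h)))
normal form: (m (m (h) (r) (h)) (r) (m (h) (r) (h)))


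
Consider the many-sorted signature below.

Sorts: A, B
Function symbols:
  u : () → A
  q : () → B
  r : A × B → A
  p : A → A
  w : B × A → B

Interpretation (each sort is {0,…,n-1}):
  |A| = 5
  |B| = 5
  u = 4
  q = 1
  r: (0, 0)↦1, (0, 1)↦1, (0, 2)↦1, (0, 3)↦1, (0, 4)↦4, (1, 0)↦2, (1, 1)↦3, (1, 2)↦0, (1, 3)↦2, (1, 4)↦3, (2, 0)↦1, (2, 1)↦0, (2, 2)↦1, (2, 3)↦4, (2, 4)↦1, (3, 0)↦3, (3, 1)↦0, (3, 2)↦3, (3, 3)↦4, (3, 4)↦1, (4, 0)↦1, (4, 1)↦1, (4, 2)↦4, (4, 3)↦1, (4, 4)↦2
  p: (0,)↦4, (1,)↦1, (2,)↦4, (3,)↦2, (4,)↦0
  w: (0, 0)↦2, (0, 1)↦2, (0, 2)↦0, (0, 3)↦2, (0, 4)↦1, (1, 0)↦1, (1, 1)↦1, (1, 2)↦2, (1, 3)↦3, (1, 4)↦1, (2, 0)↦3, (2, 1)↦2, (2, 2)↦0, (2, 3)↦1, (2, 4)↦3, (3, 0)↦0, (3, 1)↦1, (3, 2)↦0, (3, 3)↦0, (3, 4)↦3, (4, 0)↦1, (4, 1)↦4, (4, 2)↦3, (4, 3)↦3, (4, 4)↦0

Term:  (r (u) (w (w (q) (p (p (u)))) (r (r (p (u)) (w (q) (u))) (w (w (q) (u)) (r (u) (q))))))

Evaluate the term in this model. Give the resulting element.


value = 1

  u = 4
  q = 1
  u = 4
  (p (u)) = p(4,) = 0
  (p (p (u))) = p(0,) = 4
  (w (q) (p (p (u)))) = w(1, 4) = 1
  u = 4
  (p (u)) = p(4,) = 0
  q = 1
  u = 4
  (w (q) (u)) = w(1, 4) = 1
  (r (p (u)) (w (q) (u))) = r(0, 1) = 1
  q = 1
  u = 4
  (w (q) (u)) = w(1, 4) = 1
  u = 4
  q = 1
  (r (u) (q)) = r(4, 1) = 1
  (w (w (q) (u)) (r (u) (q))) = w(1, 1) = 1
  (r (r (p (u)) (w (q) (u))) (w (w (q) (u)) (r (u) (q)))) = r(1, 1) = 3
  (w (w (q) (p (p (u)))) (r (r (p (u)) (w (q) (u))) (w (w (q) (u)) (r (u) (q))))) = w(1, 3) = 3
  (r (u) (w (w (q) (p (p (u)))) (r (r (p (u)) (w (q) (u))) (w (w (q) (u)) (r (u) (q)))))) = r(4, 3) = 1


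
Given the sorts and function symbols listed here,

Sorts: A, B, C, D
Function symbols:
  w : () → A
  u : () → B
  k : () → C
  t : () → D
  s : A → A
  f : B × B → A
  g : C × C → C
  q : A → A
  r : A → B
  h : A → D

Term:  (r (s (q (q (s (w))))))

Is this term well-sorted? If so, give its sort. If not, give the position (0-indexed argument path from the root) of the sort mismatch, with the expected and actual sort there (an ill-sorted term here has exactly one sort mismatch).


          (w) : A
        (s (w)) : A
      (q (s (w))) : A
    (q (q (s (w)))) : A
  (s (q (q (s (w))))) : A
(r (s (q (q (s (w)))))) : B

well-sorted; sort = B


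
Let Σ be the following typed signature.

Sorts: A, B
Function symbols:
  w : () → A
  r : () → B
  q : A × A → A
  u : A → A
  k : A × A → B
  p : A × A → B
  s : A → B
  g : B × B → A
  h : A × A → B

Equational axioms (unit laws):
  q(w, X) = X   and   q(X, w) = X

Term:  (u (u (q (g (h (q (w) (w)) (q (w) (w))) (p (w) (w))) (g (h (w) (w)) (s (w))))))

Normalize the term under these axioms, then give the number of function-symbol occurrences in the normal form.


1. (u (u (q (g (h (q (w) (w)) (q (w) (w))) (p (w) (w))) (g (h (w) (w)) (s (w))))))  →  (u (u (q (g (h (w) (q (w) (w))) (p (w) (w))) (g (h (w) (w)) (s (w))))))
2. (u (u (q (g (h (w) (q (w) (w))) (p (w) (w))) (g (h (w) (w)) (s (w))))))  →  (u (u (q (g (h (w) (w)) (p (w) (w))) (g (h (w) (w)) (s (w))))))
normal form: (u (u (q (g (h (w) (w)) (p (w) (w))) (g (h (w) (w)) (s (w))))))

size = 16


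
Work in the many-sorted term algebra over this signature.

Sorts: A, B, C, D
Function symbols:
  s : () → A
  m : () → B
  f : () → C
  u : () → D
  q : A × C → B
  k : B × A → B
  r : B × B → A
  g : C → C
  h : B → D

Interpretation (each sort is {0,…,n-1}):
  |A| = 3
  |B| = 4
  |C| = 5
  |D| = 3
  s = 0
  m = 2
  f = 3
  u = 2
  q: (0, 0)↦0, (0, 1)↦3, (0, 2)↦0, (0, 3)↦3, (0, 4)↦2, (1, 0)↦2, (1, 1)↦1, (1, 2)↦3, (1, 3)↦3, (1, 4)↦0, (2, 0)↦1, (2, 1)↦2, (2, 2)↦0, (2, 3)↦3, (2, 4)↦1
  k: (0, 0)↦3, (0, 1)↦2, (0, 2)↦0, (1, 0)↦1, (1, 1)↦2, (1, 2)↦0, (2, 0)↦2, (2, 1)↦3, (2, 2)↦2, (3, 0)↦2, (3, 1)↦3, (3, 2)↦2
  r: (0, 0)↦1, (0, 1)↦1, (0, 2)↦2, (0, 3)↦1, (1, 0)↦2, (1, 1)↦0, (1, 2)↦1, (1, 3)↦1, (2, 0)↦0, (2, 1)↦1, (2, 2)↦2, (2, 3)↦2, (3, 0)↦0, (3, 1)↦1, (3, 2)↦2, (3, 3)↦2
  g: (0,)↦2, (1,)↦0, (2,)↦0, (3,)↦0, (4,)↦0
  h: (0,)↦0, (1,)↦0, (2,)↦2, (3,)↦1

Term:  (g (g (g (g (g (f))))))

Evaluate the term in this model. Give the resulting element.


value = 0

  f = 3
  (g (f)) = g(3,) = 0
  (g (g (f))) = g(0,) = 2
  (g (g (g (f)))) = g(2,) = 0
  (g (g (g (g (f))))) = g(0,) = 2
  (g (g (g (g (g (f)))))) = g(2,) = 0


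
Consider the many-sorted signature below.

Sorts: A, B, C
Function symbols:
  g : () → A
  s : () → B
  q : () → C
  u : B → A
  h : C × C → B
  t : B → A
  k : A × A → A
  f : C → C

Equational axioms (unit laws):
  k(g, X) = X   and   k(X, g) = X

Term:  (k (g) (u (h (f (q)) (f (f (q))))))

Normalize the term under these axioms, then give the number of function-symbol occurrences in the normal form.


size = 7

1. (k (g) (u (h (f (q)) (f (f (q))))))  →  (u (h (f (q)) (f (f (q)))))
normal form: (u (h (f (q)) (f (f (q)))))


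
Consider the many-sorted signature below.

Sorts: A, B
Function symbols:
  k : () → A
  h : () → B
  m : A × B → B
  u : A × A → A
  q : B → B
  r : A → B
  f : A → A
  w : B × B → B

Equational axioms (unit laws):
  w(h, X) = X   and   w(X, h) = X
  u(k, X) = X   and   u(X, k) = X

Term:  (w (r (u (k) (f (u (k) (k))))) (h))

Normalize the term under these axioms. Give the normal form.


normal form = (r (f (k)))

1. (w (r (u (k) (f (u (k) (k))))) (h))  →  (r (u (k) (f (u (k) (k)))))
2. (r (u (k) (f (u (k) (k)))))  →  (r (f (u (k) (k))))
3. (r (f (u (k) (k))))  →  (r (f (k)))


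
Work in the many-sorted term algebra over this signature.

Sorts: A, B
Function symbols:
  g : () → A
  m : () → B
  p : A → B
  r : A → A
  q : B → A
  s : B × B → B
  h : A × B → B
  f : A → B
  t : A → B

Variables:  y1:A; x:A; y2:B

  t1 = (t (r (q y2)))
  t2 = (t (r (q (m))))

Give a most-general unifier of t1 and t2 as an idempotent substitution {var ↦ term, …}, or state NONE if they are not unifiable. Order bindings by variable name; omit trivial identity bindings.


{y2 ↦ (m)}


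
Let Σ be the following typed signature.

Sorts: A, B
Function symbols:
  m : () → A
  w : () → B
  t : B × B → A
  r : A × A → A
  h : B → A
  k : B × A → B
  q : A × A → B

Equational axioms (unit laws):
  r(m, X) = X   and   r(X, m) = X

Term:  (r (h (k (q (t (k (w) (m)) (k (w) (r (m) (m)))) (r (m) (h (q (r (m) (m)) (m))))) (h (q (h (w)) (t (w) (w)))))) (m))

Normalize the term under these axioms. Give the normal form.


normal form = (h (k (q (t (k (w) (m)) (k (w) (m))) (h (q (m) (m)))) (h (q (h (w)) (t (w) (w))))))

1. (r (h (k (q (t (k (w) (m)) (k (w) (r (m) (m)))) (r (m) (h (q (r (m) (m)) (m))))) (h (q (h (w)) (t (w) (w)))))) (m))  →  (h (k (q (t (k (w) (m)) (k (w) (r (m) (m)))) (r (m) (h (q (r (m) (m)) (m))))) (h (q (h (w)) (t (w) (w))))))
2. (h (k (q (t (k (w) (m)) (k (w) (r (m) (m)))) (r (m) (h (q (r (m) (m)) (m))))) (h (q (h (w)) (t (w) (w))))))  →  (h (k (q (t (k (w) (m)) (k (w) (m))) (r (m) (h (q (r (m) (m)) (m))))) (h (q (h (w)) (t (w) (w))))))
3. (h (k (q (t (k (w) (m)) (k (w) (m))) (r (m) (h (q (r (m) (m)) (m))))) (h (q (h (w)) (t (w) (w))))))  →  (h (k (q (t (k (w) (m)) (k (w) (m))) (h (q (r (m) (m)) (m)))) (h (q (h (w)) (t (w) (w))))))
4. (h (k (q (t (k (w) (m)) (k (w) (m))) (h (q (r (m) (m)) (m)))) (h (q (h (w)) (t (w) (w))))))  →  (h (k (q (t (k (w) (m)) (k (w) (m))) (h (q (m) (m)))) (h (q (h (w)) (t (w) (w))))))


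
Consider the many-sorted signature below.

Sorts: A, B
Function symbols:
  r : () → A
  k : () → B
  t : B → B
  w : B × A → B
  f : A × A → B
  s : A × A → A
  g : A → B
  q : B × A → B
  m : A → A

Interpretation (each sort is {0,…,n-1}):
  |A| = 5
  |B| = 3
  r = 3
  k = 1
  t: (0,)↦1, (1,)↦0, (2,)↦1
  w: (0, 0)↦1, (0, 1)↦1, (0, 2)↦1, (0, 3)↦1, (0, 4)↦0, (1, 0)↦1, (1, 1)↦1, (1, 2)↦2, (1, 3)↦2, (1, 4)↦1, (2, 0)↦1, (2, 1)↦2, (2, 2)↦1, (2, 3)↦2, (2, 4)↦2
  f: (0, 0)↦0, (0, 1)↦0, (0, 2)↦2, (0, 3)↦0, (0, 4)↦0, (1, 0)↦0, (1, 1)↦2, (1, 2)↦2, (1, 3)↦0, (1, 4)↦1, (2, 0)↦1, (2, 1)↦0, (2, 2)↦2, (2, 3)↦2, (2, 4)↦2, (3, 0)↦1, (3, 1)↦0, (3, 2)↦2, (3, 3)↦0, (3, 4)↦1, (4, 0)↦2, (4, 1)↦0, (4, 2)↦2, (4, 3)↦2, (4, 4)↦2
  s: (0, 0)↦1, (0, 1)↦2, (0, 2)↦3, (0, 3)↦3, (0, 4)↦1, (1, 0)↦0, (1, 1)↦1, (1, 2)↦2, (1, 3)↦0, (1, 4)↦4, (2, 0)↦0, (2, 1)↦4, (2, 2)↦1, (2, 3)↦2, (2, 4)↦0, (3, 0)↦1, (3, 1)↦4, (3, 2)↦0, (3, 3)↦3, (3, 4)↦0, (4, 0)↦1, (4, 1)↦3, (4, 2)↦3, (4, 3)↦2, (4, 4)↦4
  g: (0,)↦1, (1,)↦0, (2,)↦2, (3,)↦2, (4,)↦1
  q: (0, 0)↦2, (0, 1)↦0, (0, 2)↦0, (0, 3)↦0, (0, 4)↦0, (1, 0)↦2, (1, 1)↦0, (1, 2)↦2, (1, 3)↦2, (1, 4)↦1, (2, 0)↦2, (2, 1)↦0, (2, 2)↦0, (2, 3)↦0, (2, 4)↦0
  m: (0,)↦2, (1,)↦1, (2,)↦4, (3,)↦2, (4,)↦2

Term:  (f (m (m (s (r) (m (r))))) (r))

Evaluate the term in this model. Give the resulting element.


  r = 3
  r = 3
  (m (r)) = m(3,) = 2
  (s (r) (m (r))) = s(3, 2) = 0
  (m (s (r) (m (r)))) = m(0,) = 2
  (m (m (s (r) (m (r))))) = m(2,) = 4
  r = 3
  (f (m (m (s (r) (m (r))))) (r)) = f(4, 3) = 2

value = 2


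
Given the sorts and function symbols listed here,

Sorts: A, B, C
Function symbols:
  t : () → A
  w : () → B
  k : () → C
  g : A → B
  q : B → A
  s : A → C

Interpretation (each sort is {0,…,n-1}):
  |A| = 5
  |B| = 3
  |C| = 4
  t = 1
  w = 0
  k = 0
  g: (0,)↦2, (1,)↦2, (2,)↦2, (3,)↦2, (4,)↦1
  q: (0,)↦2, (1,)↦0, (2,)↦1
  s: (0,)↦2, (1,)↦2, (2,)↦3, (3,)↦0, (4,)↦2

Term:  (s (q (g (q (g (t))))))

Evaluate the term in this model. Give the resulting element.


value = 2

  t = 1
  (g (t)) = g(1,) = 2
  (q (g (t))) = q(2,) = 1
  (g (q (g (t)))) = g(1,) = 2
  (q (g (q (g (t))))) = q(2,) = 1
  (s (q (g (q (g (t)))))) = s(1,) = 2


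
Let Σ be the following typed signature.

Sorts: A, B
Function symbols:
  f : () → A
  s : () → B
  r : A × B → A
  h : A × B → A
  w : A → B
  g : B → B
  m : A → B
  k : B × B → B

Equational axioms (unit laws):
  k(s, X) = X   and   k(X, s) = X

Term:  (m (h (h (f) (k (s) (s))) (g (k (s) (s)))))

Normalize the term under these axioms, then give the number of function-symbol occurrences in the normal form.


size = 7

1. (m (h (h (f) (k (s) (s))) (g (k (s) (s)))))  →  (m (h (h (f) (s)) (g (k (s) (s)))))
2. (m (h (h (f) (s)) (g (k (s) (s)))))  →  (m (h (h (f) (s)) (g (s))))
normal form: (m (h (h (f) (s)) (g (s))))


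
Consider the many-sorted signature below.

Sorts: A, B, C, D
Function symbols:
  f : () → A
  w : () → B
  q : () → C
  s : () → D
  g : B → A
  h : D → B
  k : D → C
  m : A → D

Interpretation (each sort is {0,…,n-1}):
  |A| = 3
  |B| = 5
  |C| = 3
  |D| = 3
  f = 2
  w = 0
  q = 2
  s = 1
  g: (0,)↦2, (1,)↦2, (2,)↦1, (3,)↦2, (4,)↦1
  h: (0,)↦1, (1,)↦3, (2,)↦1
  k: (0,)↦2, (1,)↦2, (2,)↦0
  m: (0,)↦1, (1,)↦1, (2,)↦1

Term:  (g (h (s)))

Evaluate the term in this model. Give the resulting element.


value = 2

  s = 1
  (h (s)) = h(1,) = 3
  (g (h (s))) = g(3,) = 2
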